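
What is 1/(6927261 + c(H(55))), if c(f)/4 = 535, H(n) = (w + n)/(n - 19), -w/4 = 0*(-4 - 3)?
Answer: 1/6929401 ≈ 1.4431e-7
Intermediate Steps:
w = 0 (w = -0*(-4 - 3) = -0*(-7) = -4*0 = 0)
H(n) = n/(-19 + n) (H(n) = (0 + n)/(n - 19) = n/(-19 + n))
c(f) = 2140 (c(f) = 4*535 = 2140)
1/(6927261 + c(H(55))) = 1/(6927261 + 2140) = 1/6929401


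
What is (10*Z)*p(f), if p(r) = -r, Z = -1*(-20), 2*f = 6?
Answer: -600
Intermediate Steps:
f = 3 (f = (½)*6 = 3)
Z = 20
(10*Z)*p(f) = (10*20)*(-1*3) = 200*(-3) = -600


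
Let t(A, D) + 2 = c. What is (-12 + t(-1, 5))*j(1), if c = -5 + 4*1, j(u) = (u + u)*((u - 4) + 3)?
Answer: 0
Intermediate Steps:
j(u) = 2*u*(-1 + u) (j(u) = (2*u)*((-4 + u) + 3) = (2*u)*(-1 + u) = 2*u*(-1 + u))
c = -1 (c = -5 + 4 = -1)
t(A, D) = -3 (t(A, D) = -2 - 1 = -3)
(-12 + t(-1, 5))*j(1) = (-12 - 3)*(2*1*(-1 + 1)) = -30*0 = -15*0 = 0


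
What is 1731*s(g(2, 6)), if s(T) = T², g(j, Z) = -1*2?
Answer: 6924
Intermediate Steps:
g(j, Z) = -2
1731*s(g(2, 6)) = 1731*(-2)² = 1731*4 = 6924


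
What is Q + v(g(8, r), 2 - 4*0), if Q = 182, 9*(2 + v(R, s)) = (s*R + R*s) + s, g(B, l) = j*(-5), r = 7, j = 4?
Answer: 514/3 ≈ 171.33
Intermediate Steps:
g(B, l) = -20 (g(B, l) = 4*(-5) = -20)
v(R, s) = -2 + s/9 + 2*R*s/9 (v(R, s) = -2 + ((s*R + R*s) + s)/9 = -2 + ((R*s + R*s) + s)/9 = -2 + (2*R*s + s)/9 = -2 + (s + 2*R*s)/9 = -2 + (s/9 + 2*R*s/9) = -2 + s/9 + 2*R*s/9)
Q + v(g(8, r), 2 - 4*0) = 182 + (-2 + (2 - 4*0)/9 + (2/9)*(-20)*(2 - 4*0)) = 182 + (-2 + (2 + 0)/9 + (2/9)*(-20)*(2 + 0)) = 182 + (-2 + (1/9)*2 + (2/9)*(-20)*2) = 182 + (-2 + 2/9 - 80/9) = 182 - 32/3 = 514/3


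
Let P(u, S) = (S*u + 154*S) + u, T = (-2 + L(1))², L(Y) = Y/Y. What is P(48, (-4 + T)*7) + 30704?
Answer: 26510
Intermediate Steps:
L(Y) = 1
T = 1 (T = (-2 + 1)² = (-1)² = 1)
P(u, S) = u + 154*S + S*u (P(u, S) = (154*S + S*u) + u = u + 154*S + S*u)
P(48, (-4 + T)*7) + 30704 = (48 + 154*((-4 + 1)*7) + ((-4 + 1)*7)*48) + 30704 = (48 + 154*(-3*7) - 3*7*48) + 30704 = (48 + 154*(-21) - 21*48) + 30704 = (48 - 3234 - 1008) + 30704 = -4194 + 30704 = 26510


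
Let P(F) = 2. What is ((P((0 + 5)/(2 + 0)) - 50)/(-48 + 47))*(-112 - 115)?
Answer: -10896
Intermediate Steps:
((P((0 + 5)/(2 + 0)) - 50)/(-48 + 47))*(-112 - 115) = ((2 - 50)/(-48 + 47))*(-112 - 115) = -48/(-1)*(-227) = -48*(-1)*(-227) = 48*(-227) = -10896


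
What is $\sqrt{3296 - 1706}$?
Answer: $\sqrt{1590} \approx 39.875$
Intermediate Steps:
$\sqrt{3296 - 1706} = \sqrt{1590}$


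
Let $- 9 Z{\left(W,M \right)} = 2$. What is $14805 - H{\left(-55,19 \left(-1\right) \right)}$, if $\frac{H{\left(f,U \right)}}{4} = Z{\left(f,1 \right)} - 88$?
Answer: $\frac{136421}{9} \approx 15158.0$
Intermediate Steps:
$Z{\left(W,M \right)} = - \frac{2}{9}$ ($Z{\left(W,M \right)} = \left(- \frac{1}{9}\right) 2 = - \frac{2}{9}$)
$H{\left(f,U \right)} = - \frac{3176}{9}$ ($H{\left(f,U \right)} = 4 \left(- \frac{2}{9} - 88\right) = 4 \left(- \frac{794}{9}\right) = - \frac{3176}{9}$)
$14805 - H{\left(-55,19 \left(-1\right) \right)} = 14805 - - \frac{3176}{9} = 14805 + \frac{3176}{9} = \frac{136421}{9}$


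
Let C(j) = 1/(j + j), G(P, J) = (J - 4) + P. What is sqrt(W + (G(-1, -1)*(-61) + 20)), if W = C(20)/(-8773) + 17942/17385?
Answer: sqrt(144049762404993286110)/610074420 ≈ 19.673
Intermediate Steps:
G(P, J) = -4 + J + P (G(P, J) = (-4 + J) + P = -4 + J + P)
C(j) = 1/(2*j)
W = 1259237851/1220148840 (W = ((1/2)/20)/(-8773) + 17942/17385 = ((1/2)*(1/20))*(-1/8773) + 17942*(1/17385) = (1/40)*(-1/8773) + 17942/17385 = -1/350920 + 17942/17385 = 1259237851/1220148840 ≈ 1.0320)
sqrt(W + (G(-1, -1)*(-61) + 20)) = sqrt(1259237851/1220148840 + ((-4 - 1 - 1)*(-61) + 20)) = sqrt(1259237851/1220148840 + (-6*(-61) + 20)) = sqrt(1259237851/1220148840 + (366 + 20)) = sqrt(1259237851/1220148840 + 386) = sqrt(472236690091/1220148840) = sqrt(144049762404993286110)/610074420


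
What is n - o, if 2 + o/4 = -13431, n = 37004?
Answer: 90736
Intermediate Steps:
o = -53732 (o = -8 + 4*(-13431) = -8 - 53724 = -53732)
n - o = 37004 - 1*(-53732) = 37004 + 53732 = 90736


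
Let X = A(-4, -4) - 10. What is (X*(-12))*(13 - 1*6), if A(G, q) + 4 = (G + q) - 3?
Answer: 2100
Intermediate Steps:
A(G, q) = -7 + G + q (A(G, q) = -4 + ((G + q) - 3) = -4 + (-3 + G + q) = -7 + G + q)
X = -25 (X = (-7 - 4 - 4) - 10 = -15 - 10 = -25)
(X*(-12))*(13 - 1*6) = (-25*(-12))*(13 - 1*6) = 300*(13 - 6) = 300*7 = 2100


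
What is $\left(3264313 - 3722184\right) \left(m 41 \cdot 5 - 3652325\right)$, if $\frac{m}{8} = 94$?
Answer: $1601708306715$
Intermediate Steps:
$m = 752$ ($m = 8 \cdot 94 = 752$)
$\left(3264313 - 3722184\right) \left(m 41 \cdot 5 - 3652325\right) = \left(3264313 - 3722184\right) \left(752 \cdot 41 \cdot 5 - 3652325\right) = \left(3264313 - 3722184\right) \left(30832 \cdot 5 - 3652325\right) = - 457871 \left(154160 - 3652325\right) = \left(-457871\right) \left(-3498165\right) = 1601708306715$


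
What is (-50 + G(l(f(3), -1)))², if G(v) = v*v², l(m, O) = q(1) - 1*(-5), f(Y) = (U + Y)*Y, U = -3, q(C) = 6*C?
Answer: 1640961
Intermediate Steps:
f(Y) = Y*(-3 + Y) (f(Y) = (-3 + Y)*Y = Y*(-3 + Y))
l(m, O) = 11 (l(m, O) = 6*1 - 1*(-5) = 6 + 5 = 11)
G(v) = v³
(-50 + G(l(f(3), -1)))² = (-50 + 11³)² = (-50 + 1331)² = 1281² = 1640961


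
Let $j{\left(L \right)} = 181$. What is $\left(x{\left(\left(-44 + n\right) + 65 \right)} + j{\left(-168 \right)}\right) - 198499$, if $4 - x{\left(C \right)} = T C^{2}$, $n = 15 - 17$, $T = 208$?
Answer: $-273402$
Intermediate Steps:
$n = -2$
$x{\left(C \right)} = 4 - 208 C^{2}$
$\left(x{\left(\left(-44 + n\right) + 65 \right)} + j{\left(-168 \right)}\right) - 198499 = \left(\left(4 - 208 \left(\left(-44 - 2\right) + 65\right)^{2}\right) + 181\right) - 198499 = \left(\left(4 - 208 \left(-46 + 65\right)^{2}\right) + 181\right) - 198499 = \left(\left(4 - 208 \cdot 19^{2}\right) + 181\right) - 198499 = \left(\left(4 - 75088\right) + 181\right) - 198499 = \left(-75084 + 181\right) - 198499 = -74903 - 198499 = -273402$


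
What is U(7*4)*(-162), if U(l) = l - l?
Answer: 0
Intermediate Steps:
U(l) = 0
U(7*4)*(-162) = 0*(-162) = 0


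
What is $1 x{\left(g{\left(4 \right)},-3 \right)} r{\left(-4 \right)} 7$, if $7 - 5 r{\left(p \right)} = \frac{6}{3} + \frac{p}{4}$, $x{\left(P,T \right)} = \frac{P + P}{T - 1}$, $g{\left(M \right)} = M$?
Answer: $- \frac{84}{5} \approx -16.8$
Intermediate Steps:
$x{\left(P,T \right)} = \frac{2 P}{-1 + T}$
$r{\left(p \right)} = 1 - \frac{p}{20}$ ($r{\left(p \right)} = \frac{7}{5} - \frac{\frac{6}{3} + \frac{p}{4}}{5} = \frac{7}{5} - \frac{6 \cdot \frac{1}{3} + p \frac{1}{4}}{5} = \frac{7}{5} - \frac{2 + \frac{p}{4}}{5} = \frac{7}{5} - \left(\frac{2}{5} + \frac{p}{20}\right) = 1 - \frac{p}{20}$)
$1 x{\left(g{\left(4 \right)},-3 \right)} r{\left(-4 \right)} 7 = 1 \cdot 2 \cdot 4 \frac{1}{-1 - 3} \left(1 - - \frac{1}{5}\right) 7 = 1 \cdot 2 \cdot 4 \frac{1}{-4} \left(1 + \frac{1}{5}\right) 7 = 1 \cdot 2 \cdot 4 \left(- \frac{1}{4}\right) \frac{6}{5} \cdot 7 = 1 \left(-2\right) \frac{6}{5} \cdot 7 = \left(-2\right) \frac{6}{5} \cdot 7 = \left(- \frac{12}{5}\right) 7 = - \frac{84}{5}$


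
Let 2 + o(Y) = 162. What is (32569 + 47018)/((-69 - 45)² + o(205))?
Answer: 79587/13156 ≈ 6.0495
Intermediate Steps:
o(Y) = 160 (o(Y) = -2 + 162 = 160)
(32569 + 47018)/((-69 - 45)² + o(205)) = (32569 + 47018)/((-69 - 45)² + 160) = 79587/((-114)² + 160) = 79587/(12996 + 160) = 79587/13156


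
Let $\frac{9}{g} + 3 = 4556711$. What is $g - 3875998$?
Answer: $- \frac{17661791094575}{4556708} \approx -3.876 \cdot 10^{6}$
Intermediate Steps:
$g = \frac{9}{4556708}$ ($g = \frac{9}{-3 + 4556711} = \frac{9}{4556708} \approx 1.9751 \cdot 10^{-6}$)
$g - 3875998 = \frac{9}{4556708} - 3875998 = - \frac{17661791094575}{4556708}$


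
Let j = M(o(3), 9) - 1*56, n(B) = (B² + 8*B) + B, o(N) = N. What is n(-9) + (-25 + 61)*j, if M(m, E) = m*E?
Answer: -1044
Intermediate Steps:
M(m, E) = E*m
n(B) = B² + 9*B
j = -29 (j = 9*3 - 1*56 = 27 - 56 = -29)
n(-9) + (-25 + 61)*j = -9*(9 - 9) + (-25 + 61)*(-29) = -9*0 + 36*(-29) = 0 - 1044 = -1044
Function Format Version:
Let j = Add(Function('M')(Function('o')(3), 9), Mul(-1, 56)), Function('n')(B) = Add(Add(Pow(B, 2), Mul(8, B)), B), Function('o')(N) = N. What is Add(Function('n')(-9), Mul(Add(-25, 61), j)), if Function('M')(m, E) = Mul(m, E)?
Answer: -1044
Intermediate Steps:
Function('M')(m, E) = Mul(E, m)
Function('n')(B) = Add(Pow(B, 2), Mul(9, B))
j = -29 (j = Add(Mul(9, 3), Mul(-1, 56)) = Add(27, -56) = -29)
Add(Function('n')(-9), Mul(Add(-25, 61), j)) = Add(Mul(-9, Add(9, -9)), Mul(Add(-25, 61), -29)) = Add(Mul(-9, 0), Mul(36, -29)) = Add(0, -1044) = -1044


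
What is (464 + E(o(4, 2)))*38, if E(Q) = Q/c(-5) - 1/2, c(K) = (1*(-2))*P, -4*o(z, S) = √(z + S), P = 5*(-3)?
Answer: 17613 - 19*√6/60 ≈ 17612.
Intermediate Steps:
P = -15
o(z, S) = -√(S + z)/4 (o(z, S) = -√(z + S)/4 = -√(S + z)/4)
c(K) = 30 (c(K) = (1*(-2))*(-15) = -2*(-15) = 30)
E(Q) = -½ + Q/30 (E(Q) = Q/30 - 1/2 = Q*(1/30) - 1*½ = Q/30 - ½ = -½ + Q/30)
(464 + E(o(4, 2)))*38 = (464 + (-½ + (-√(2 + 4)/4)/30))*38 = (464 + (-½ + (-√6/4)/30))*38 = (464 + (-½ - √6/120))*38 = (927/2 - √6/120)*38 = 17613 - 19*√6/60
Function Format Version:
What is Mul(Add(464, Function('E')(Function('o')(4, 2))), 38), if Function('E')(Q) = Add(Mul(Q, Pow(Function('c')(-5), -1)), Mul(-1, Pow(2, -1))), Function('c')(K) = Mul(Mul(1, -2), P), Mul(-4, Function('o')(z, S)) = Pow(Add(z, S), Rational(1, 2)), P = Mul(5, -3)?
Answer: Add(17613, Mul(Rational(-19, 60), Pow(6, Rational(1, 2)))) ≈ 17612.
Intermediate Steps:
P = -15
Function('o')(z, S) = Mul(Rational(-1, 4), Pow(Add(S, z), Rational(1, 2))) (Function('o')(z, S) = Mul(Rational(-1, 4), Pow(Add(z, S), Rational(1, 2))) = Mul(Rational(-1, 4), Pow(Add(S, z), Rational(1, 2))))
Function('c')(K) = 30 (Function('c')(K) = Mul(Mul(1, -2), -15) = Mul(-2, -15) = 30)
Function('E')(Q) = Add(Rational(-1, 2), Mul(Rational(1, 30), Q)) (Function('E')(Q) = Add(Mul(Q, Pow(30, -1)), Mul(-1, Pow(2, -1))) = Add(Mul(Q, Rational(1, 30)), Mul(-1, Rational(1, 2))) = Add(Mul(Rational(1, 30), Q), Rational(-1, 2)) = Add(Rational(-1, 2), Mul(Rational(1, 30), Q)))
Mul(Add(464, Function('E')(Function('o')(4, 2))), 38) = Mul(Add(464, Add(Rational(-1, 2), Mul(Rational(1, 30), Mul(Rational(-1, 4), Pow(Add(2, 4), Rational(1, 2)))))), 38) = Mul(Add(464, Add(Rational(-1, 2), Mul(Rational(1, 30), Mul(Rational(-1, 4), Pow(6, Rational(1, 2)))))), 38) = Mul(Add(464, Add(Rational(-1, 2), Mul(Rational(-1, 120), Pow(6, Rational(1, 2))))), 38) = Mul(Add(Rational(927, 2), Mul(Rational(-1, 120), Pow(6, Rational(1, 2)))), 38) = Add(17613, Mul(Rational(-19, 60), Pow(6, Rational(1, 2))))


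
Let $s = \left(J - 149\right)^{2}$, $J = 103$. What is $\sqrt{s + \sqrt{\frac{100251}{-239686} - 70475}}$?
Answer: $\frac{\sqrt{19478110096 + 3034 i \sqrt{648737219246}}}{3034} \approx 46.09 + 2.8799 i$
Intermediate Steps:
$s = 2116$ ($s = \left(103 - 149\right)^{2} = \left(-46\right)^{2} = 2116$)
$\sqrt{s + \sqrt{\frac{100251}{-239686} - 70475}} = \sqrt{2116 + \sqrt{\frac{100251}{-239686} - 70475}} = \sqrt{2116 + \sqrt{100251 \left(- \frac{1}{239686}\right) - 70475}} = \sqrt{2116 + \sqrt{- \frac{1269}{3034} - 70475}} = \sqrt{2116 + \sqrt{- \frac{213822419}{3034}}} = \sqrt{2116 + \frac{i \sqrt{648737219246}}{3034}}$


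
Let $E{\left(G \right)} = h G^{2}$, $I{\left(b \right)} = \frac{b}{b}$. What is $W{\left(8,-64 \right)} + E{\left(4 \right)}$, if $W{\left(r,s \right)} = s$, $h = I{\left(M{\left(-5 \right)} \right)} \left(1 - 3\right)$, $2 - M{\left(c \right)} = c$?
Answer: $-96$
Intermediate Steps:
$M{\left(c \right)} = 2 - c$
$I{\left(b \right)} = 1$
$h = -2$ ($h = 1 \left(1 - 3\right) = 1 \left(-2\right) = -2$)
$E{\left(G \right)} = - 2 G^{2}$
$W{\left(8,-64 \right)} + E{\left(4 \right)} = -64 - 2 \cdot 4^{2} = -64 - 32 = -96$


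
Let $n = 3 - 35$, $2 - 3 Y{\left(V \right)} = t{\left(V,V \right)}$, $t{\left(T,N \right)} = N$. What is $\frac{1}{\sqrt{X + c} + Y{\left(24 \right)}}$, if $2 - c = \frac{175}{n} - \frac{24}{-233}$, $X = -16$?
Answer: $- \frac{492096}{4188097} - \frac{108 i \sqrt{3333298}}{4188097} \approx -0.1175 - 0.047081 i$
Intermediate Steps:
$Y{\left(V \right)} = \frac{2}{3} - \frac{V}{3}$
$n = -32$ ($n = 3 - 35 = -32$)
$c = \frac{54919}{7456}$ ($c = 2 - \left(\frac{175}{-32} - \frac{24}{-233}\right) = 2 - \left(175 \left(- \frac{1}{32}\right) - - \frac{24}{233}\right) = 2 - \left(- \frac{175}{32} + \frac{24}{233}\right) = 2 - - \frac{40007}{7456} = 2 + \frac{40007}{7456} = \frac{54919}{7456} \approx 7.3657$)
$\frac{1}{\sqrt{X + c} + Y{\left(24 \right)}} = \frac{1}{\sqrt{-16 + \frac{54919}{7456}} + \left(\frac{2}{3} - 8\right)} = \frac{1}{\sqrt{- \frac{64377}{7456}} + \left(\frac{2}{3} - 8\right)} = \frac{1}{\frac{3 i \sqrt{3333298}}{1864} - \frac{22}{3}} = \frac{1}{- \frac{22}{3} + \frac{3 i \sqrt{3333298}}{1864}}$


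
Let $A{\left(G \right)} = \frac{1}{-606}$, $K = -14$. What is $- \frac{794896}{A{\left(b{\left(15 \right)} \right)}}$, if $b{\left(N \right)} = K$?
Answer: $481706976$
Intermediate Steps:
$b{\left(N \right)} = -14$
$A{\left(G \right)} = - \frac{1}{606}$
$- \frac{794896}{A{\left(b{\left(15 \right)} \right)}} = - \frac{794896}{- \frac{1}{606}} = \left(-794896\right) \left(-606\right) = 481706976$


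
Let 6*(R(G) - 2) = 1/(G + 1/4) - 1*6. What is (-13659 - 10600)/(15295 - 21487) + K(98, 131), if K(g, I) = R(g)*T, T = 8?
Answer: 3226051/270384 ≈ 11.931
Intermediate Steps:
R(G) = 1 + 1/(6*(¼ + G)) (R(G) = 2 + (1/(G + 1/4) - 1*6)/6 = 2 + (1/(G + ¼) - 6)/6 = 2 + (1/(¼ + G) - 6)/6 = 2 + (-6 + 1/(¼ + G))/6 = 2 + (-1 + 1/(6*(¼ + G))) = 1 + 1/(6*(¼ + G)))
K(g, I) = 8*(5 + 12*g)/(3*(1 + 4*g)) (K(g, I) = ((5 + 12*g)/(3*(1 + 4*g)))*8 = 8*(5 + 12*g)/(3*(1 + 4*g)))
(-13659 - 10600)/(15295 - 21487) + K(98, 131) = (-13659 - 10600)/(15295 - 21487) + 8*(5 + 12*98)/(3*(1 + 4*98)) = -24259/(-6192) + 8*(5 + 1176)/(3*(1 + 392)) = -24259*(-1/6192) + (8/3)*1181/393 = 24259/6192 + (8/3)*(1/393)*1181 = 24259/6192 + 9448/1179 = 3226051/270384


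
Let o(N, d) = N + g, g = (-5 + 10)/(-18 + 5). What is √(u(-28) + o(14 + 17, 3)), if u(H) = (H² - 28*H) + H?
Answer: √265434/13 ≈ 39.631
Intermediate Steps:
u(H) = H² - 27*H
g = -5/13 (g = 5/(-13) = 5*(-1/13) = -5/13 ≈ -0.38462)
o(N, d) = -5/13 + N (o(N, d) = N - 5/13 = -5/13 + N)
√(u(-28) + o(14 + 17, 3)) = √(-28*(-27 - 28) + (-5/13 + (14 + 17))) = √(-28*(-55) + (-5/13 + 31)) = √(1540 + 398/13) = √(20418/13) = √265434/13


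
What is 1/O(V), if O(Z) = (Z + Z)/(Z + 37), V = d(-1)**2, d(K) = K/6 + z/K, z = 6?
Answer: 73/74 ≈ 0.98649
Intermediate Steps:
d(K) = 6/K + K/6 (d(K) = K/6 + 6/K = 6/K + K/6)
V = 1369/36 (V = (6/(-1) + (1/6)*(-1))**2 = (6*(-1) - 1/6)**2 = (-6 - 1/6)**2 = (-37/6)**2 = 1369/36 ≈ 38.028)
O(Z) = 2*Z/(37 + Z) (O(Z) = (2*Z)/(37 + Z) = 2*Z/(37 + Z))
1/O(V) = 1/(2*(1369/36)/(37 + 1369/36)) = 1/(2*(1369/36)/(2701/36)) = 1/(2*(1369/36)*(36/2701)) = 1/(74/73) = 73/74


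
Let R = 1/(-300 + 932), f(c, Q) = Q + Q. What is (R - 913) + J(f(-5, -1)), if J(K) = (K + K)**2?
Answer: -566903/632 ≈ -897.00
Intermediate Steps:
f(c, Q) = 2*Q
J(K) = 4*K**2 (J(K) = (2*K)**2 = 4*K**2)
R = 1/632 ≈ 0.0015823
(R - 913) + J(f(-5, -1)) = (1/632 - 913) + 4*(2*(-1))**2 = -577015/632 + 4*(-2)**2 = -577015/632 + 4*4 = -577015/632 + 16 = -566903/632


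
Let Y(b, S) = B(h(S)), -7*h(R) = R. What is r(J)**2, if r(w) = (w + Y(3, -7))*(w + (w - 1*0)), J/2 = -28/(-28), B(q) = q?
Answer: 144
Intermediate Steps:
h(R) = -R/7
J = 2 (J = 2*(-28/(-28)) = 2*(-28*(-1/28)) = 2*1 = 2)
Y(b, S) = -S/7
r(w) = 2*w*(1 + w) (r(w) = (w - 1/7*(-7))*(w + (w - 1*0)) = (w + 1)*(w + (w + 0)) = (1 + w)*(w + w) = (1 + w)*(2*w) = 2*w*(1 + w))
r(J)**2 = (2*2*(1 + 2))**2 = (2*2*3)**2 = 12**2 = 144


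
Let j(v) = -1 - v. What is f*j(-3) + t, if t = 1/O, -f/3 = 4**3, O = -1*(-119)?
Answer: -45695/119 ≈ -383.99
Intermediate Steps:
O = 119
f = -192 (f = -3*4**3 = -3*64 = -192)
t = 1/119 ≈ 0.0084034
f*j(-3) + t = -192*(-1 - 1*(-3)) + 1/119 = -192*(-1 + 3) + 1/119 = -192*2 + 1/119 = -384 + 1/119 = -45695/119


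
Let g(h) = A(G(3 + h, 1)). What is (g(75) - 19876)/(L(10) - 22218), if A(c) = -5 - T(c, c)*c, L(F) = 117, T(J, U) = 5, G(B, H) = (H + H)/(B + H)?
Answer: 1570609/1745979 ≈ 0.89956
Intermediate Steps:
G(B, H) = 2*H/(B + H) (G(B, H) = (2*H)/(B + H) = 2*H/(B + H))
A(c) = -5 - 5*c
g(h) = -5 - 10/(4 + h) (g(h) = -5 - 10/((3 + h) + 1) = -5 - 10/(4 + h))
(g(75) - 19876)/(L(10) - 22218) = (5*(-6 - 1*75)/(4 + 75) - 19876)/(117 - 22218) = (5*(-6 - 75)/79 - 19876)/(-22101) = (5*(1/79)*(-81) - 19876)*(-1/22101) = (-405/79 - 19876)*(-1/22101) = -1570609/79*(-1/22101) = 1570609/1745979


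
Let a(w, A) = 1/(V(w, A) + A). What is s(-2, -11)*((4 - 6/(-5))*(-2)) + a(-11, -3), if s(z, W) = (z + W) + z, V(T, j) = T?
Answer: 2183/14 ≈ 155.93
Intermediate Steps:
s(z, W) = W + 2*z (s(z, W) = (W + z) + z = W + 2*z)
a(w, A) = 1/(A + w) (a(w, A) = 1/(w + A) = 1/(A + w))
s(-2, -11)*((4 - 6/(-5))*(-2)) + a(-11, -3) = (-11 + 2*(-2))*((4 - 6/(-5))*(-2)) + 1/(-3 - 11) = (-11 - 4)*((4 - 6*(-1/5))*(-2)) + 1/(-14) = -15*(4 + 6/5)*(-2) - 1/14 = -78*(-2) - 1/14 = -15*(-52/5) - 1/14 = 156 - 1/14 = 2183/14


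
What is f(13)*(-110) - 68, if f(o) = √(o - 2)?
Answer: -68 - 110*√11 ≈ -432.83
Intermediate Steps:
f(o) = √(-2 + o)
f(13)*(-110) - 68 = √(-2 + 13)*(-110) - 68 = √11*(-110) - 68 = -110*√11 - 68 = -68 - 110*√11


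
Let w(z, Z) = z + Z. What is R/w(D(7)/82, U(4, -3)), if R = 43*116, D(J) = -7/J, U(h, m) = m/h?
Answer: -818032/125 ≈ -6544.3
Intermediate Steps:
w(z, Z) = Z + z
R = 4988
R/w(D(7)/82, U(4, -3)) = 4988/(-3/4 - 7/7/82) = 4988/(-3*¼ - 7*⅐*(1/82)) = 4988/(-¾ - 1*1/82) = 4988/(-¾ - 1/82) = 4988/(-125/164) = 4988*(-164/125) = -818032/125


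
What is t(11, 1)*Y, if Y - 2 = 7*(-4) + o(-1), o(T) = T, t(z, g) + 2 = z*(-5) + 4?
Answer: 1431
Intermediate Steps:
t(z, g) = 2 - 5*z (t(z, g) = -2 + (z*(-5) + 4) = -2 + (-5*z + 4) = -2 + (4 - 5*z) = 2 - 5*z)
Y = -27 (Y = 2 + (7*(-4) - 1) = 2 + (-28 - 1) = 2 - 29 = -27)
t(11, 1)*Y = (2 - 5*11)*(-27) = (2 - 55)*(-27) = -53*(-27) = 1431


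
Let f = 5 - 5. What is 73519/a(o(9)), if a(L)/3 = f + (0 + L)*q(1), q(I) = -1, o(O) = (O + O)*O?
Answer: -73519/486 ≈ -151.27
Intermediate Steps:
o(O) = 2*O**2 (o(O) = (2*O)*O = 2*O**2)
f = 0
a(L) = -3*L (a(L) = 3*(0 + (0 + L)*(-1)) = 3*(0 + L*(-1)) = 3*(0 - L) = 3*(-L) = -3*L)
73519/a(o(9)) = 73519/((-6*9**2)) = 73519/((-6*81)) = 73519/((-3*162)) = 73519/(-486) = 73519*(-1/486) = -73519/486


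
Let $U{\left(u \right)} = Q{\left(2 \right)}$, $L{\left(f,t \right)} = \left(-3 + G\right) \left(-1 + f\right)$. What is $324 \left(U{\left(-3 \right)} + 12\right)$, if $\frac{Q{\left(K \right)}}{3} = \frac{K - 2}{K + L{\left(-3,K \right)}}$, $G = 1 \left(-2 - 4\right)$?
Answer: $3888$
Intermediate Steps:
$G = -6$ ($G = 1 \left(-6\right) = -6$)
$L{\left(f,t \right)} = 9 - 9 f$ ($L{\left(f,t \right)} = \left(-3 - 6\right) \left(-1 + f\right) = - 9 \left(-1 + f\right) = 9 - 9 f$)
$Q{\left(K \right)} = \frac{3 \left(-2 + K\right)}{36 + K}$ ($Q{\left(K \right)} = 3 \frac{K - 2}{K + \left(9 - -27\right)} = 3 \frac{-2 + K}{K + \left(9 + 27\right)} = 3 \frac{-2 + K}{K + 36} = 3 \frac{-2 + K}{36 + K} = \frac{3 \left(-2 + K\right)}{36 + K}$)
$U{\left(u \right)} = 0$ ($U{\left(u \right)} = \frac{3 \left(-2 + 2\right)}{36 + 2} = 3 \cdot \frac{1}{38} \cdot 0 = 0$)
$324 \left(U{\left(-3 \right)} + 12\right) = 324 \left(0 + 12\right) = 324 \cdot 12 = 3888$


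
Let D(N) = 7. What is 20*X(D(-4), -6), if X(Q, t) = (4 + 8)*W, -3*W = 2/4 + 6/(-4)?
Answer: 80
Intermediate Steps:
W = ⅓ (W = -(2/4 + 6/(-4))/3 = -(2*(¼) + 6*(-¼))/3 = -(½ - 3/2)/3 = -⅓*(-1) = ⅓ ≈ 0.33333)
X(Q, t) = 4 (X(Q, t) = (4 + 8)*(⅓) = 12*(⅓) = 4)
20*X(D(-4), -6) = 20*4 = 80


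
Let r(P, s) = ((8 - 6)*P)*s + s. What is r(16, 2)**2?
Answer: 4356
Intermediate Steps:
r(P, s) = s + 2*P*s (r(P, s) = (2*P)*s + s = 2*P*s + s = s + 2*P*s)
r(16, 2)**2 = (2*(1 + 2*16))**2 = (2*(1 + 32))**2 = (2*33)**2 = 66**2 = 4356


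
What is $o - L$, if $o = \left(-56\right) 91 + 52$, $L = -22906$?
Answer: $17862$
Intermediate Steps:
$o = -5044$ ($o = -5096 + 52 = -5044$)
$o - L = -5044 - -22906 = -5044 + 22906 = 17862$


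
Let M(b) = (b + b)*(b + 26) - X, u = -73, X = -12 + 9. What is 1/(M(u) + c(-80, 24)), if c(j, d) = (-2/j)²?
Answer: 1600/10984001 ≈ 0.00014567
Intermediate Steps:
X = -3
c(j, d) = 4/j²
M(b) = 3 + 2*b*(26 + b) (M(b) = (b + b)*(b + 26) - 1*(-3) = (2*b)*(26 + b) + 3 = 2*b*(26 + b) + 3 = 3 + 2*b*(26 + b))
1/(M(u) + c(-80, 24)) = 1/((3 + 2*(-73)² + 52*(-73)) + 4/(-80)²) = 1/((3 + 2*5329 - 3796) + 4*(1/6400)) = 1/((3 + 10658 - 3796) + 1/1600) = 1/(6865 + 1/1600) = 1/(10984001/1600) = 1600/10984001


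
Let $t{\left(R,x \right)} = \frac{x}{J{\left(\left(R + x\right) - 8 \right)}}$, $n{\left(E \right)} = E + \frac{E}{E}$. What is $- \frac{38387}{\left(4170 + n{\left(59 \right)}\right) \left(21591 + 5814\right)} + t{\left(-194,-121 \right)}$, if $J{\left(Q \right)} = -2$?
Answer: $\frac{3506656094}{57961575} \approx 60.5$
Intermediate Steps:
$n{\left(E \right)} = 1 + E$ ($n{\left(E \right)} = E + 1 = 1 + E$)
$t{\left(R,x \right)} = - \frac{x}{2}$ ($t{\left(R,x \right)} = \frac{x}{-2} = x \left(- \frac{1}{2}\right) = - \frac{x}{2}$)
$- \frac{38387}{\left(4170 + n{\left(59 \right)}\right) \left(21591 + 5814\right)} + t{\left(-194,-121 \right)} = - \frac{38387}{\left(4170 + \left(1 + 59\right)\right) \left(21591 + 5814\right)} - - \frac{121}{2} = - \frac{38387}{\left(4170 + 60\right) 27405} + \frac{121}{2} = - \frac{38387}{4230 \cdot 27405} + \frac{121}{2} = - \frac{38387}{115923150} + \frac{121}{2} = \frac{3506656094}{57961575}$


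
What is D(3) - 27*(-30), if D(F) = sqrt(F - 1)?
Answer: 810 + sqrt(2) ≈ 811.41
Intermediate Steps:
D(F) = sqrt(-1 + F)
D(3) - 27*(-30) = sqrt(-1 + 3) - 27*(-30) = sqrt(2) + 810 = 810 + sqrt(2)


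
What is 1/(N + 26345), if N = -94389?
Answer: -1/68044 ≈ -1.4696e-5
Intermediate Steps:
1/(N + 26345) = 1/(-94389 + 26345) = 1/(-68044) = -1/68044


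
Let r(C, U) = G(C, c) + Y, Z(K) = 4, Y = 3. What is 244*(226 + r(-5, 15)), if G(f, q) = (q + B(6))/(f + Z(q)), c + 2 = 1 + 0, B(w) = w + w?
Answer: 53192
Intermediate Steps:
B(w) = 2*w
c = -1 (c = -2 + (1 + 0) = -2 + 1 = -1)
G(f, q) = (12 + q)/(4 + f) (G(f, q) = (q + 2*6)/(f + 4) = (q + 12)/(4 + f) = (12 + q)/(4 + f))
r(C, U) = 3 + 11/(4 + C) (r(C, U) = (12 - 1)/(4 + C) + 3 = 11/(4 + C) + 3 = 3 + 11/(4 + C))
244*(226 + r(-5, 15)) = 244*(226 + (23 + 3*(-5))/(4 - 5)) = 244*(226 + (23 - 15)/(-1)) = 244*(226 - 1*8) = 244*(226 - 8) = 244*218 = 53192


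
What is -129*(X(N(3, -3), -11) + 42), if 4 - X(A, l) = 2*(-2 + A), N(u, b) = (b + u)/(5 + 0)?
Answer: -6450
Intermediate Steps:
N(u, b) = b/5 + u/5 (N(u, b) = (b + u)/5 = (b + u)*(1/5) = b/5 + u/5)
X(A, l) = 8 - 2*A (X(A, l) = 4 - 2*(-2 + A) = 4 - (-4 + 2*A) = 4 + (4 - 2*A) = 8 - 2*A)
-129*(X(N(3, -3), -11) + 42) = -129*((8 - 2*((1/5)*(-3) + (1/5)*3)) + 42) = -129*((8 - 2*(-3/5 + 3/5)) + 42) = -129*((8 - 2*0) + 42) = -129*((8 + 0) + 42) = -129*(8 + 42) = -129*50 = -6450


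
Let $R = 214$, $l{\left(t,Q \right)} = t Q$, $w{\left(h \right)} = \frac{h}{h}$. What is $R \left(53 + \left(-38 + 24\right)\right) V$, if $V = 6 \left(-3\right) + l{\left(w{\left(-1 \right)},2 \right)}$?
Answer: $-133536$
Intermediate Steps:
$w{\left(h \right)} = 1$
$l{\left(t,Q \right)} = Q t$
$V = -16$ ($V = 6 \left(-3\right) + 2 \cdot 1 = -18 + 2 = -16$)
$R \left(53 + \left(-38 + 24\right)\right) V = 214 \left(53 + \left(-38 + 24\right)\right) \left(-16\right) = 214 \left(53 - 14\right) \left(-16\right) = 214 \cdot 39 \left(-16\right) = 8346 \left(-16\right) = -133536$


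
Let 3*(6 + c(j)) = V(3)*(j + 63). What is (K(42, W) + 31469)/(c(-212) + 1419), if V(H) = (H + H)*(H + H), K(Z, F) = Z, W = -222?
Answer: -31511/375 ≈ -84.029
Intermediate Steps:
V(H) = 4*H² (V(H) = (2*H)*(2*H) = 4*H²)
c(j) = 750 + 12*j (c(j) = -6 + ((4*3²)*(j + 63))/3 = -6 + ((4*9)*(63 + j))/3 = -6 + (36*(63 + j))/3 = -6 + (2268 + 36*j)/3 = -6 + (756 + 12*j) = 750 + 12*j)
(K(42, W) + 31469)/(c(-212) + 1419) = (42 + 31469)/((750 + 12*(-212)) + 1419) = 31511/((750 - 2544) + 1419) = 31511/(-1794 + 1419) = 31511/(-375) = 31511*(-1/375) = -31511/375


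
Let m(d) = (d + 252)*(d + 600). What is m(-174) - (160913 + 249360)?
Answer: -377045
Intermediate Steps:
m(d) = (252 + d)*(600 + d)
m(-174) - (160913 + 249360) = (151200 + (-174)² + 852*(-174)) - (160913 + 249360) = (151200 + 30276 - 148248) - 1*410273 = 33228 - 410273 = -377045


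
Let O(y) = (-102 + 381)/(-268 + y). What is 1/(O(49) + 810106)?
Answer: 73/59137645 ≈ 1.2344e-6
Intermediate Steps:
O(y) = 279/(-268 + y)
1/(O(49) + 810106) = 1/(279/(-268 + 49) + 810106) = 1/(279/(-219) + 810106) = 1/(279*(-1/219) + 810106) = 1/(-93/73 + 810106) = 1/(59137645/73) = 73/59137645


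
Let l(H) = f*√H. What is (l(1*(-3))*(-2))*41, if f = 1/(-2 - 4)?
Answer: 41*I*√3/3 ≈ 23.671*I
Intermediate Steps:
f = -⅙ (f = 1/(-6) = -⅙ ≈ -0.16667)
l(H) = -√H/6
(l(1*(-3))*(-2))*41 = (-I*√3/6*(-2))*41 = (I*√3/3)*41 = 41*I*√3/3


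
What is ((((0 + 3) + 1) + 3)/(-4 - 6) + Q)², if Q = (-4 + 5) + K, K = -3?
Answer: 729/100 ≈ 7.2900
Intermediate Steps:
Q = -2 (Q = (-4 + 5) - 3 = 1 - 3 = -2)
((((0 + 3) + 1) + 3)/(-4 - 6) + Q)² = ((((0 + 3) + 1) + 3)/(-4 - 6) - 2)² = (((3 + 1) + 3)/(-10) - 2)² = ((4 + 3)*(-⅒) - 2)² = (7*(-⅒) - 2)² = (-7/10 - 2)² = (-27/10)² = 729/100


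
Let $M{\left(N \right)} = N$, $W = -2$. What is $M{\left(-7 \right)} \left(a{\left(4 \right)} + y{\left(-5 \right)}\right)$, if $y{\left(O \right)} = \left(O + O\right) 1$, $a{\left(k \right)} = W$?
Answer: $84$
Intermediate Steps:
$a{\left(k \right)} = -2$
$y{\left(O \right)} = 2 O$ ($y{\left(O \right)} = 2 O 1 = 2 O$)
$M{\left(-7 \right)} \left(a{\left(4 \right)} + y{\left(-5 \right)}\right) = - 7 \left(-2 + 2 \left(-5\right)\right) = - 7 \left(-2 - 10\right) = \left(-7\right) \left(-12\right) = 84$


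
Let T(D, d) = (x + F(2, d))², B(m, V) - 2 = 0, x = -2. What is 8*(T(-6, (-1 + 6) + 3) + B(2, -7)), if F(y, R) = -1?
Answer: 88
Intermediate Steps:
B(m, V) = 2 (B(m, V) = 2 + 0 = 2)
T(D, d) = 9 (T(D, d) = (-2 - 1)² = (-3)² = 9)
8*(T(-6, (-1 + 6) + 3) + B(2, -7)) = 8*(9 + 2) = 8*11 = 88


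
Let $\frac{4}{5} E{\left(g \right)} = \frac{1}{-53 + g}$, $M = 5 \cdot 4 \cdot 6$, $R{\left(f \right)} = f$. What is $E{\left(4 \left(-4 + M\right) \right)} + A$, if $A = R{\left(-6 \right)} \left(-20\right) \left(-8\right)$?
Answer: $- \frac{1578235}{1644} \approx -960.0$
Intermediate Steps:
$M = 120$ ($M = 20 \cdot 6 = 120$)
$E{\left(g \right)} = \frac{5}{4 \left(-53 + g\right)}$
$A = -960$ ($A = \left(-6\right) \left(-20\right) \left(-8\right) = 120 \left(-8\right) = -960$)
$E{\left(4 \left(-4 + M\right) \right)} + A = \frac{5}{4 \left(-53 + 4 \left(-4 + 120\right)\right)} - 960 = \frac{5}{4 \left(-53 + 4 \cdot 116\right)} - 960 = \frac{5}{4 \left(-53 + 464\right)} - 960 = \frac{5}{4 \cdot 411} - 960 = \frac{5}{4} \cdot \frac{1}{411} - 960 = \frac{5}{1644} - 960 = - \frac{1578235}{1644}$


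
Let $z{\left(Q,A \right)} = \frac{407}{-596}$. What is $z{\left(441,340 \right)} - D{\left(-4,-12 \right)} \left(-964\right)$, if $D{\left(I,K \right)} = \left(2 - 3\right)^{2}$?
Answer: $\frac{574137}{596} \approx 963.32$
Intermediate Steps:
$D{\left(I,K \right)} = 1$ ($D{\left(I,K \right)} = \left(-1\right)^{2} = 1$)
$z{\left(Q,A \right)} = - \frac{407}{596}$ ($z{\left(Q,A \right)} = 407 \left(- \frac{1}{596}\right) = - \frac{407}{596}$)
$z{\left(441,340 \right)} - D{\left(-4,-12 \right)} \left(-964\right) = - \frac{407}{596} - 1 \left(-964\right) = - \frac{407}{596} - -964 = - \frac{407}{596} + 964 = \frac{574137}{596}$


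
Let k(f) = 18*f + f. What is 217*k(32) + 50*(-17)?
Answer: 131086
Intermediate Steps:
k(f) = 19*f
217*k(32) + 50*(-17) = 217*(19*32) + 50*(-17) = 217*608 - 850 = 131936 - 850 = 131086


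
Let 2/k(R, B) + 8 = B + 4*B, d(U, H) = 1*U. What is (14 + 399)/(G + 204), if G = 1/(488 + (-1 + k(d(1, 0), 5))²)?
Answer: 58339141/28816717 ≈ 2.0245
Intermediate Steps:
d(U, H) = U
k(R, B) = 2/(-8 + 5*B) (k(R, B) = 2/(-8 + (B + 4*B)) = 2/(-8 + 5*B))
G = 289/141257 (G = 1/(488 + (-1 + 2/(-8 + 5*5))²) = 1/(488 + (-1 + 2/(-8 + 25))²) = 1/(488 + (-1 + 2/17)²) = 1/(488 + (-15/17)²) = 1/(488 + 225/289) = 1/(141257/289) = 289/141257 ≈ 0.0020459)
(14 + 399)/(G + 204) = (14 + 399)/(289/141257 + 204) = 413/(28816717/141257) = 413*(141257/28816717) = 58339141/28816717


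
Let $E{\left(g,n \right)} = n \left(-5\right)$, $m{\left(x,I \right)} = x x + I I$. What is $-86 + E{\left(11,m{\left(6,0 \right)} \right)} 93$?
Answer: $-16826$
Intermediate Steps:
$m{\left(x,I \right)} = I^{2} + x^{2}$ ($m{\left(x,I \right)} = x^{2} + I^{2} = I^{2} + x^{2}$)
$E{\left(g,n \right)} = - 5 n$
$-86 + E{\left(11,m{\left(6,0 \right)} \right)} 93 = -86 + - 5 \left(0^{2} + 6^{2}\right) 93 = -86 + - 5 \left(0 + 36\right) 93 = -86 + \left(-5\right) 36 \cdot 93 = -86 - 16740 = -16826$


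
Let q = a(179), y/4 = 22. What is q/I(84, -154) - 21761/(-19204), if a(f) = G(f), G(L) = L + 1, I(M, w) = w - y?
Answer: 904721/2323684 ≈ 0.38935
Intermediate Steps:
y = 88 (y = 4*22 = 88)
I(M, w) = -88 + w (I(M, w) = w - 1*88 = w - 88 = -88 + w)
G(L) = 1 + L
a(f) = 1 + f
q = 180 (q = 1 + 179 = 180)
q/I(84, -154) - 21761/(-19204) = 180/(-88 - 154) - 21761/(-19204) = 180/(-242) - 21761*(-1/19204) = 180*(-1/242) + 21761/19204 = -90/121 + 21761/19204 = 904721/2323684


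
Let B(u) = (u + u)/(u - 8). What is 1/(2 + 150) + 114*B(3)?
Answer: -103963/760 ≈ -136.79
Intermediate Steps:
B(u) = 2*u/(-8 + u) (B(u) = (2*u)/(-8 + u) = 2*u/(-8 + u))
1/(2 + 150) + 114*B(3) = 1/(2 + 150) + 114*(2*3/(-8 + 3)) = 1/152 + 114*(2*3/(-5)) = 1/152 + 114*(2*3*(-⅕)) = 1/152 + 114*(-6/5) = 1/152 - 684/5 = -103963/760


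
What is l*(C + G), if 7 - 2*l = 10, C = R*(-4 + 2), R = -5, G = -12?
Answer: 3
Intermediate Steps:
C = 10 (C = -5*(-4 + 2) = -5*(-2) = 10)
l = -3/2 (l = 7/2 - ½*10 = 7/2 - 5 = -3/2 ≈ -1.5000)
l*(C + G) = -3*(10 - 12)/2 = -3/2*(-2) = 3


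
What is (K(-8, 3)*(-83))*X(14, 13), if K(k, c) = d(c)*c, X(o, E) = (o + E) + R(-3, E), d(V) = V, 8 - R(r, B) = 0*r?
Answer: -26145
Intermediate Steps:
R(r, B) = 8 (R(r, B) = 8 - 0*r = 8 - 1*0 = 8 + 0 = 8)
X(o, E) = 8 + E + o (X(o, E) = (o + E) + 8 = (E + o) + 8 = 8 + E + o)
K(k, c) = c**2 (K(k, c) = c*c = c**2)
(K(-8, 3)*(-83))*X(14, 13) = (3**2*(-83))*(8 + 13 + 14) = (9*(-83))*35 = -747*35 = -26145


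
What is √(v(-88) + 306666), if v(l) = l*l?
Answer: √314410 ≈ 560.72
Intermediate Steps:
v(l) = l²
√(v(-88) + 306666) = √((-88)² + 306666) = √(7744 + 306666) = √314410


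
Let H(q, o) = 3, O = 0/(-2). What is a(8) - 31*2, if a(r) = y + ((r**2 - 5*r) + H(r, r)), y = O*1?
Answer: -35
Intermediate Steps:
O = 0 (O = 0*(-1/2) = 0)
y = 0 (y = 0*1 = 0)
a(r) = 3 + r**2 - 5*r (a(r) = 0 + ((r**2 - 5*r) + 3) = 0 + (3 + r**2 - 5*r) = 3 + r**2 - 5*r)
a(8) - 31*2 = (3 + 8**2 - 5*8) - 31*2 = (3 + 64 - 40) - 62 = 27 - 62 = -35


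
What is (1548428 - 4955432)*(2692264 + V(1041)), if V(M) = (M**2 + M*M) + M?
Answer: -16560311911668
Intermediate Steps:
V(M) = M + 2*M**2 (V(M) = (M**2 + M**2) + M = 2*M**2 + M = M + 2*M**2)
(1548428 - 4955432)*(2692264 + V(1041)) = (1548428 - 4955432)*(2692264 + 1041*(1 + 2*1041)) = -3407004*(2692264 + 1041*(1 + 2082)) = -3407004*(2692264 + 1041*2083) = -3407004*(2692264 + 2168403) = -3407004*4860667 = -16560311911668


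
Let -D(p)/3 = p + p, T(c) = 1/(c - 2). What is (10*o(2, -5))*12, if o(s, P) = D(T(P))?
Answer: 720/7 ≈ 102.86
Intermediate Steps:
T(c) = 1/(-2 + c)
D(p) = -6*p (D(p) = -3*(p + p) = -6*p)
o(s, P) = -6/(-2 + P)
(10*o(2, -5))*12 = (10*(-6/(-2 - 5)))*12 = (10*(-6/(-7)))*12 = (10*(-6*(-⅐)))*12 = (10*(6/7))*12 = (60/7)*12 = 720/7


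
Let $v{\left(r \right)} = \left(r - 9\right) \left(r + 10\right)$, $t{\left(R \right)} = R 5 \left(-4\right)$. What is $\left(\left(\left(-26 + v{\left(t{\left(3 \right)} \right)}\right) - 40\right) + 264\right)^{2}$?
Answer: $13307904$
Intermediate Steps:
$t{\left(R \right)} = - 20 R$ ($t{\left(R \right)} = 5 R \left(-4\right) = - 20 R$)
$v{\left(r \right)} = \left(-9 + r\right) \left(10 + r\right)$
$\left(\left(\left(-26 + v{\left(t{\left(3 \right)} \right)}\right) - 40\right) + 264\right)^{2} = \left(\left(\left(-26 - \left(150 - 3600\right)\right) - 40\right) + 264\right)^{2} = \left(\left(\left(-26 - -3450\right) - 40\right) + 264\right)^{2} = \left(\left(\left(-26 + 3450\right) - 40\right) + 264\right)^{2} = \left(\left(3424 - 40\right) + 264\right)^{2} = \left(3384 + 264\right)^{2} = 3648^{2} = 13307904$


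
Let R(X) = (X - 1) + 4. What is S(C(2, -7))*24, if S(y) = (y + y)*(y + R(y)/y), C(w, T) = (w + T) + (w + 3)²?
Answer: 20304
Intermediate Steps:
R(X) = 3 + X (R(X) = (-1 + X) + 4 = 3 + X)
C(w, T) = T + w + (3 + w)² (C(w, T) = (T + w) + (3 + w)² = T + w + (3 + w)²)
S(y) = 2*y*(y + (3 + y)/y) (S(y) = (y + y)*(y + (3 + y)/y) = (2*y)*(y + (3 + y)/y) = 2*y*(y + (3 + y)/y))
S(C(2, -7))*24 = (6 + 2*(-7 + 2 + (3 + 2)²) + 2*(-7 + 2 + (3 + 2)²)²)*24 = (6 + 2*(-7 + 2 + 5²) + 2*(-7 + 2 + 5²)²)*24 = (6 + 2*(-7 + 2 + 25) + 2*(-7 + 2 + 25)²)*24 = (6 + 2*20 + 2*20²)*24 = (6 + 40 + 2*400)*24 = (6 + 40 + 800)*24 = 846*24 = 20304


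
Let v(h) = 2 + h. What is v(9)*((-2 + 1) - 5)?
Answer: -66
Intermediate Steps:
v(9)*((-2 + 1) - 5) = (2 + 9)*((-2 + 1) - 5) = 11*(-1 - 5) = 11*(-6) = -66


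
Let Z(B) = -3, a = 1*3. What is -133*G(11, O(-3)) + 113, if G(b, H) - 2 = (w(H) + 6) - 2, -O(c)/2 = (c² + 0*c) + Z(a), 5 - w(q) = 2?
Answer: -1084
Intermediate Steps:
w(q) = 3 (w(q) = 5 - 1*2 = 5 - 2 = 3)
a = 3
O(c) = 6 - 2*c² (O(c) = -2*((c² + 0*c) - 3) = -2*((c² + 0) - 3) = -2*(c² - 3) = -2*(-3 + c²) = 6 - 2*c²)
G(b, H) = 9 (G(b, H) = 2 + ((3 + 6) - 2) = 2 + (9 - 2) = 2 + 7 = 9)
-133*G(11, O(-3)) + 113 = -133*9 + 113 = -1197 + 113 = -1084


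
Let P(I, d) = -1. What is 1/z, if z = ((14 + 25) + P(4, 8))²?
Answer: 1/1444 ≈ 0.00069252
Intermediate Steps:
z = 1444 (z = ((14 + 25) - 1)² = (39 - 1)² = 38² = 1444)
1/z = 1/1444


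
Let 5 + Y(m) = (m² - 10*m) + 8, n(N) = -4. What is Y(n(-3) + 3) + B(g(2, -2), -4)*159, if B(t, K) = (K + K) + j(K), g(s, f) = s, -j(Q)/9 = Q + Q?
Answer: 10190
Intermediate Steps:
j(Q) = -18*Q (j(Q) = -9*(Q + Q) = -18*Q)
B(t, K) = -16*K (B(t, K) = (K + K) - 18*K = 2*K - 18*K = -16*K)
Y(m) = 3 + m² - 10*m (Y(m) = -5 + ((m² - 10*m) + 8) = -5 + (8 + m² - 10*m) = 3 + m² - 10*m)
Y(n(-3) + 3) + B(g(2, -2), -4)*159 = (3 + (-4 + 3)² - 10*(-4 + 3)) - 16*(-4)*159 = (3 + (-1)² - 10*(-1)) + 64*159 = (3 + 1 + 10) + 10176 = 14 + 10176 = 10190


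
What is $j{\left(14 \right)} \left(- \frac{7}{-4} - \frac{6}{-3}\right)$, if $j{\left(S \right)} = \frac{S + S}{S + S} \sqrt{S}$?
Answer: $\frac{15 \sqrt{14}}{4} \approx 14.031$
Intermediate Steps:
$j{\left(S \right)} = \sqrt{S}$ ($j{\left(S \right)} = \frac{2 S}{2 S} \sqrt{S} = 2 S \frac{1}{2 S} \sqrt{S} = 1 \sqrt{S} = \sqrt{S}$)
$j{\left(14 \right)} \left(- \frac{7}{-4} - \frac{6}{-3}\right) = \sqrt{14} \left(- \frac{7}{-4} - \frac{6}{-3}\right) = \sqrt{14} \left(\left(-7\right) \left(- \frac{1}{4}\right) - -2\right) = \sqrt{14} \left(\frac{7}{4} + 2\right) = \sqrt{14} \cdot \frac{15}{4} = \frac{15 \sqrt{14}}{4}$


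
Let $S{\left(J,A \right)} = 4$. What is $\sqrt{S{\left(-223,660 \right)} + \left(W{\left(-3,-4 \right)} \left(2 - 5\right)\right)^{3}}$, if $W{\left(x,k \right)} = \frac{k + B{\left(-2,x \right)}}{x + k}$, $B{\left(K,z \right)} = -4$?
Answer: $\frac{2 i \sqrt{21791}}{49} \approx 6.0252 i$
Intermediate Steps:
$W{\left(x,k \right)} = \frac{-4 + k}{k + x}$ ($W{\left(x,k \right)} = \frac{k - 4}{x + k} = \frac{-4 + k}{k + x}$)
$\sqrt{S{\left(-223,660 \right)} + \left(W{\left(-3,-4 \right)} \left(2 - 5\right)\right)^{3}} = \sqrt{4 + \left(\frac{-4 - 4}{-4 - 3} \left(2 - 5\right)\right)^{3}} = \sqrt{4 + \left(\frac{1}{-7} \left(-8\right) \left(-3\right)\right)^{3}} = \sqrt{4 + \left(\left(- \frac{1}{7}\right) \left(-8\right) \left(-3\right)\right)^{3}} = \sqrt{4 + \left(\frac{8}{7} \left(-3\right)\right)^{3}} = \sqrt{4 + \left(- \frac{24}{7}\right)^{3}} = \sqrt{4 - \frac{13824}{343}} = \sqrt{- \frac{12452}{343}} = \frac{2 i \sqrt{21791}}{49}$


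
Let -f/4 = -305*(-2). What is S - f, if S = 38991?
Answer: 41431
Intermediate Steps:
f = -2440 (f = -(-1220)*(-2) = -4*610 = -2440)
S - f = 38991 - 1*(-2440) = 38991 + 2440 = 41431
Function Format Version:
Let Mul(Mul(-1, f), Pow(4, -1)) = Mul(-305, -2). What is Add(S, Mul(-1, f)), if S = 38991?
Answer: 41431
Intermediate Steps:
f = -2440 (f = Mul(-4, Mul(-305, -2)) = Mul(-4, 610) = -2440)
Add(S, Mul(-1, f)) = Add(38991, Mul(-1, -2440)) = Add(38991, 2440) = 41431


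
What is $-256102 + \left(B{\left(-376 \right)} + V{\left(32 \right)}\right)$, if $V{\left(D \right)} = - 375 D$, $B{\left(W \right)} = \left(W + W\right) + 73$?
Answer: $-268781$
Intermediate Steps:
$B{\left(W \right)} = 73 + 2 W$ ($B{\left(W \right)} = 2 W + 73 = 73 + 2 W$)
$-256102 + \left(B{\left(-376 \right)} + V{\left(32 \right)}\right) = -256102 + \left(\left(73 + 2 \left(-376\right)\right) - 12000\right) = -256102 + \left(\left(73 - 752\right) - 12000\right) = -256102 - 12679 = -268781$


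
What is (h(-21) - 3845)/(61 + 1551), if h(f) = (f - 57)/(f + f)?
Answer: -13451/5642 ≈ -2.3841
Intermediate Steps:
h(f) = (-57 + f)/(2*f) (h(f) = (-57 + f)/((2*f)) = (-57 + f)*(1/(2*f)) = (-57 + f)/(2*f))
(h(-21) - 3845)/(61 + 1551) = ((1/2)*(-57 - 21)/(-21) - 3845)/(61 + 1551) = ((1/2)*(-1/21)*(-78) - 3845)/1612 = (13/7 - 3845)*(1/1612) = -26902/7*1/1612 = -13451/5642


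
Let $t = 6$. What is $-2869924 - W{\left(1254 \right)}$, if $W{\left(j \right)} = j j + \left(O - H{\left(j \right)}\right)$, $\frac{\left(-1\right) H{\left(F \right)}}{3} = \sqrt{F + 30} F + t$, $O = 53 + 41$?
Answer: $-4442552 - 7524 \sqrt{321} \approx -4.5774 \cdot 10^{6}$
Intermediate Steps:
$O = 94$
$H{\left(F \right)} = -18 - 3 F \sqrt{30 + F}$ ($H{\left(F \right)} = - 3 \left(\sqrt{F + 30} F + 6\right) = - 3 \left(\sqrt{30 + F} F + 6\right) = - 3 \left(F \sqrt{30 + F} + 6\right) = - 3 \left(6 + F \sqrt{30 + F}\right) = -18 - 3 F \sqrt{30 + F}$)
$W{\left(j \right)} = 112 + j^{2} + 3 j \sqrt{30 + j}$ ($W{\left(j \right)} = j j - \left(-112 - 3 j \sqrt{30 + j}\right) = j^{2} + \left(94 + \left(18 + 3 j \sqrt{30 + j}\right)\right) = j^{2} + \left(112 + 3 j \sqrt{30 + j}\right) = 112 + j^{2} + 3 j \sqrt{30 + j}$)
$-2869924 - W{\left(1254 \right)} = -2869924 - \left(112 + 1254^{2} + 3 \cdot 1254 \sqrt{30 + 1254}\right) = -2869924 - \left(112 + 1572516 + 3 \cdot 1254 \sqrt{1284}\right) = -2869924 - \left(112 + 1572516 + 3 \cdot 1254 \cdot 2 \sqrt{321}\right) = -2869924 - \left(112 + 1572516 + 7524 \sqrt{321}\right) = -2869924 - \left(1572628 + 7524 \sqrt{321}\right) = -4442552 - 7524 \sqrt{321}$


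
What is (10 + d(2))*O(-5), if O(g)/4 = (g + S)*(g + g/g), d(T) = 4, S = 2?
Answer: 672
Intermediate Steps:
O(g) = 4*(1 + g)*(2 + g) (O(g) = 4*((g + 2)*(g + g/g)) = 4*((2 + g)*(g + 1)) = 4*((2 + g)*(1 + g)) = 4*((1 + g)*(2 + g)) = 4*(1 + g)*(2 + g))
(10 + d(2))*O(-5) = (10 + 4)*(8 + 4*(-5)² + 12*(-5)) = 14*(8 + 4*25 - 60) = 14*(8 + 100 - 60) = 14*48 = 672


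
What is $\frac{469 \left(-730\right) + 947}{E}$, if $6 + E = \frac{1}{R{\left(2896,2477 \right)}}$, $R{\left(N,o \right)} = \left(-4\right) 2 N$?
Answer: $\frac{7910088064}{139009} \approx 56903.0$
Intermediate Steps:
$R{\left(N,o \right)} = - 8 N$
$E = - \frac{139009}{23168}$ ($E = -6 + \frac{1}{\left(-8\right) 2896} = -6 + \frac{1}{-23168} = -6 - \frac{1}{23168} = - \frac{139009}{23168} \approx -6.0$)
$\frac{469 \left(-730\right) + 947}{E} = \frac{469 \left(-730\right) + 947}{- \frac{139009}{23168}} = \left(-342370 + 947\right) \left(- \frac{23168}{139009}\right) = \left(-341423\right) \left(- \frac{23168}{139009}\right) = \frac{7910088064}{139009}$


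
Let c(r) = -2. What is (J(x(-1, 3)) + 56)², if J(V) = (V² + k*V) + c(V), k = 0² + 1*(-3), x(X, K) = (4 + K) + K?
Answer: 15376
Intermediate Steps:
x(X, K) = 4 + 2*K
k = -3 (k = 0 - 3 = -3)
J(V) = -2 + V² - 3*V (J(V) = (V² - 3*V) - 2 = -2 + V² - 3*V)
(J(x(-1, 3)) + 56)² = ((-2 + (4 + 2*3)² - 3*(4 + 2*3)) + 56)² = ((-2 + (4 + 6)² - 3*(4 + 6)) + 56)² = ((-2 + 10² - 3*10) + 56)² = ((-2 + 100 - 30) + 56)² = (68 + 56)² = 124² = 15376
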